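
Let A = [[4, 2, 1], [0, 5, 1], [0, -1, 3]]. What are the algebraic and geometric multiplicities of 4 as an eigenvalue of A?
algebraic multiplicity 3, geometric multiplicity 1

The characteristic polynomial is (x - 4)^3, so the factor x - 4 appears with exponent 3: the algebraic multiplicity is 3.

rank(A - 4I) = 2, so the eigenspace has dimension 3 - 2 = 1: the geometric multiplicity is 1.

Since 1 < 3, A is not diagonalizable.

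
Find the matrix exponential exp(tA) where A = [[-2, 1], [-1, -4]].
A has Jordan form J = [[-3, 1], [0, -3]] with A = PJP^{-1}, so e^{tA} = P e^{tJ} P^{-1}.

For a Jordan block J_k(λ), e^{tJ_k(λ)} = e^{λt} · (I + tN + t^2 N^2/2! + ... + t^{k-1} N^{k-1}/(k-1)!) where N is the nilpotent superdiagonal part.

Assembling the blocks and conjugating back gives the entries of e^{tA} as shown above.

e^{tA} = [[(t + 1)*e^{-3*t}, t*e^{-3*t}], [-t*e^{-3*t}, (1 - t)*e^{-3*t}]]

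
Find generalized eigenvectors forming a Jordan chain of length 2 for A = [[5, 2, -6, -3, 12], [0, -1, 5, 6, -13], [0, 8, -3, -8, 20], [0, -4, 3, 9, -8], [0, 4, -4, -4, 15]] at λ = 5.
v_1 = [[1, -1, 2, 0, 1]]^T, v_2 = [[-2, 3, -4, 2, -2]]^T

We seek v_1 ∈ ker((A - 5I)^2) \ ker(A - 5I), then set v_{i+1} = (A - 5I) v_i.

One such chain is v_1 = [[1, -1, 2, 0, 1]]^T, v_2 = [[-2, 3, -4, 2, -2]]^T. Check: (A - 5I) v_2 = [[0, 0, 0, 0, 0]]^T = 0.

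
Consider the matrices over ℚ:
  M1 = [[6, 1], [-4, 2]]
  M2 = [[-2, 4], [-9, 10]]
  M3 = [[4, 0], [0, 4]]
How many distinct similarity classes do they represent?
Characteristic polynomials: χ_{M1} = (x - 4)^2, χ_{M2} = (x - 4)^2, χ_{M3} = (x - 4)^2.

{M1, M2}: invariant factors (x - 4)^2.

{M3}: invariant factors x - 4, x - 4.

Matrices are similar if and only if their invariant-factor lists agree; the partition into similarity classes is {M1, M2}, {M3}.

2 classes: {M1, M2}, {M3}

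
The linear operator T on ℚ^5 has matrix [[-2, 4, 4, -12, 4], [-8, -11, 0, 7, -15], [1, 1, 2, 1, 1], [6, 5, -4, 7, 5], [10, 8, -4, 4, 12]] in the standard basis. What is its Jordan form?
J = [[-2, 1, 0, 0, 0], [0, -2, 0, 0, 0], [0, 0, 4, 1, 0], [0, 0, 0, 4, 0], [0, 0, 0, 0, 4]]

The characteristic polynomial is det(xI - A) = (x - 4)^3(x + 2)^2, so the eigenvalues are -2 (algebraic multiplicity 2), 4 (algebraic multiplicity 3).

For λ = -2: rank(A + 2I) = 4, rank((A + 2I)^2) = 3. The eigenspace has dimension 5 - 4 = 1, so there is 1 Jordan block; the rank sequence gives block sizes [2].

For λ = 4: rank(A - 4I) = 3, rank((A - 4I)^2) = 2. The eigenspace has dimension 5 - 3 = 2, so there are 2 Jordan blocks; the rank sequence gives block sizes [2, 1].

Assembling the blocks gives the Jordan form J above.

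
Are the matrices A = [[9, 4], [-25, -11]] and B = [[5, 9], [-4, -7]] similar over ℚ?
Two matrices over a field are similar if and only if they have the same invariant factors.

Both A and B have characteristic polynomial (x + 1)^2 and minimal polynomial (x + 1)^2. Computing further, both have invariant factors (x + 1)^2. Hence A and B are similar.

Yes.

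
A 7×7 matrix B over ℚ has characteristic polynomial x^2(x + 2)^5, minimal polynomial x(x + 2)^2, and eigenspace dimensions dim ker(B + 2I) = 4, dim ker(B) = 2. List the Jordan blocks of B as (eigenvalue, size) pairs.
λ = -2: algebraic multiplicity 5 (exponent in χ_B), largest block size 2 (exponent in m_B), 4 blocks (geometric multiplicity). These force block sizes [2, 1, 1, 1].
λ = 0: algebraic multiplicity 2 (exponent in χ_B), largest block size 1 (exponent in m_B), 2 blocks (geometric multiplicity). These force block sizes [1, 1].

Jordan blocks: (-2, 2), (-2, 1), (-2, 1), (-2, 1), (0, 1), (0, 1)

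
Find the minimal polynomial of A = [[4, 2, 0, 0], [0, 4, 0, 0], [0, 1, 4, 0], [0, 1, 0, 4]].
The characteristic polynomial factors as (x - 4)^4. The minimal polynomial is ∏(x - λ)^{k_λ} where k_λ is the size of the largest Jordan block at λ.

For λ = 4: rank(A - 4I) = 1, and the largest Jordan block has size 2 (the smallest k with rank((A - 4I)^k) = rank((A - 4I)^(k+1))).

So m_A(x) = (x - 4)^2.

m_A(x) = (x - 4)^2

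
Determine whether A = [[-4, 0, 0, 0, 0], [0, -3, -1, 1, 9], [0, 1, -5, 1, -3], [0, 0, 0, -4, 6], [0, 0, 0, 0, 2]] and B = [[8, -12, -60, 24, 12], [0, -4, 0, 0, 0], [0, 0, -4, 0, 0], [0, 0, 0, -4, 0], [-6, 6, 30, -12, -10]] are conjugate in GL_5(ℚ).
Both have characteristic polynomial (x - 2)(x + 4)^4, but the minimal polynomial of A is (x - 2)(x + 4)^2 while the minimal polynomial of B is (x - 2)(x + 4). The minimal polynomial is a similarity invariant, so A and B are not similar.

No.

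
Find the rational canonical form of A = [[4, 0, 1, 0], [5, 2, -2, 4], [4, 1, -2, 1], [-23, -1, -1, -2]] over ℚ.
R = [[0, 0, 0, -25], [1, 0, 0, -10], [0, 1, 0, 9], [0, 0, 1, 2]]

The invariant factors of A (the non-unit diagonal entries of the Smith normal form of xI - A over ℚ[x]) are (x^2 - x - 5)^2, each dividing the next. The characteristic polynomial is their product, (x^2 - x - 5)^2.

The rational canonical form is the block-diagonal matrix of companion matrices C(f_i):
R = [[0, 0, 0, -25], [1, 0, 0, -10], [0, 1, 0, 9], [0, 0, 1, 2]].

Note the characteristic polynomial does not split into linear factors over ℚ, so A has no Jordan form over ℚ; the rational canonical form exists over any field.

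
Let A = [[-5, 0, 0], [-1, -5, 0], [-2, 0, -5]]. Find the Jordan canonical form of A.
J = [[-5, 1, 0], [0, -5, 0], [0, 0, -5]]

The characteristic polynomial is det(xI - A) = (x + 5)^3, so the eigenvalues are -5 (algebraic multiplicity 3).

For λ = -5: rank(A + 5I) = 1, rank((A + 5I)^2) = 0. The eigenspace has dimension 3 - 1 = 2, so there are 2 Jordan blocks; the rank sequence gives block sizes [2, 1].

Assembling the blocks gives the Jordan form J above.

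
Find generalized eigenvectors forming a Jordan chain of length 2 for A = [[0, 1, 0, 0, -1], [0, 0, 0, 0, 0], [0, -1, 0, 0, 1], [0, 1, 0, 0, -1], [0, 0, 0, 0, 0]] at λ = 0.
We seek v_1 ∈ ker(A^2) \ ker(A), then set v_{i+1} = A v_i.

One such chain is v_1 = [[0, 1, 0, 0, 0]]^T, v_2 = [[1, 0, -1, 1, 0]]^T. Check: A v_2 = [[0, 0, 0, 0, 0]]^T = 0.

v_1 = [[0, 1, 0, 0, 0]]^T, v_2 = [[1, 0, -1, 1, 0]]^T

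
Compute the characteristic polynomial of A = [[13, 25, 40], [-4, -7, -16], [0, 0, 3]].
χ_A(x) = (x - 3)^3

xI - A = [[x - 13, -25, -40], [4, x + 7, 16], [0, 0, x - 3]].

Expanding det(xI - A) along the first row:
det(xI - A) = + (x - 13)·det([[x + 7, 16], [0, x - 3]]) - (-25)·det([[4, 16], [0, x - 3]]) + (-40)·det([[4, x + 7], [0, 0]]).

Evaluating gives χ_A(x) = x^3 - 9x^2 + 27x - 27 = (x - 3)^3.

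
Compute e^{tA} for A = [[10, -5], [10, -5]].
A has Jordan form J = [[0, 0], [0, 5]] with A = PJP^{-1}, so e^{tA} = P e^{tJ} P^{-1}.

For a Jordan block J_k(λ), e^{tJ_k(λ)} = e^{λt} · (I + tN + t^2 N^2/2! + ... + t^{k-1} N^{k-1}/(k-1)!) where N is the nilpotent superdiagonal part.

Assembling the blocks and conjugating back gives the entries of e^{tA} as shown above.

e^{tA} = [[2*e^{5*t} - 1, 1 - e^{5*t}], [2*e^{5*t} - 2, 2 - e^{5*t}]]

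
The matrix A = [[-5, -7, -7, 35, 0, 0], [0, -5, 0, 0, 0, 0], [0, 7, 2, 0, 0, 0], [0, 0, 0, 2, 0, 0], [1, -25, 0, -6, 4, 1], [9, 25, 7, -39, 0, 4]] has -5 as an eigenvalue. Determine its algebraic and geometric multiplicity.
The characteristic polynomial is (x - 4)^2(x - 2)^2(x + 5)^2, so the factor x + 5 appears with exponent 2: the algebraic multiplicity is 2.

rank(A + 5I) = 4, so the eigenspace has dimension 6 - 4 = 2: the geometric multiplicity is 2.

algebraic multiplicity 2, geometric multiplicity 2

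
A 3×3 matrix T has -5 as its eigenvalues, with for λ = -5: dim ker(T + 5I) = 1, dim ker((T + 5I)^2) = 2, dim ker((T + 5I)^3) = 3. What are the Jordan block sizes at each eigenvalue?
λ = -5: successive nullity increments [1, 1, 1] count blocks of size ≥ k; block sizes are [3].

Jordan blocks: (-5, 3)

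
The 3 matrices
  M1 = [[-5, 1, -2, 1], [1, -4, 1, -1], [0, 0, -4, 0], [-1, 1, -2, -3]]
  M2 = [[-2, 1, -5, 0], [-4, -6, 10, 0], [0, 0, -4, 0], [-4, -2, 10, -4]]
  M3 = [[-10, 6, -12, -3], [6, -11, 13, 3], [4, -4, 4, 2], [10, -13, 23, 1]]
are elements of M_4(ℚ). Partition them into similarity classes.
2 classes: {M1, M3}, {M2}

Characteristic polynomials: χ_{M1} = (x + 4)^4, χ_{M2} = (x + 4)^4, χ_{M3} = (x + 4)^4.

{M1, M3}: invariant factors x + 4, (x + 4)^3.

{M2}: invariant factors x + 4, x + 4, (x + 4)^2.

Matrices are similar if and only if their invariant-factor lists agree; the partition into similarity classes is {M1, M3}, {M2}.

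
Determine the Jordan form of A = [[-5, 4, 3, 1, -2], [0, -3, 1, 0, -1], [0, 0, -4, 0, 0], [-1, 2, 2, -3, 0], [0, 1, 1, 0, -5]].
J = [[-4, 1, 0, 0, 0], [0, -4, 1, 0, 0], [0, 0, -4, 0, 0], [0, 0, 0, -4, 1], [0, 0, 0, 0, -4]]

The characteristic polynomial is det(xI - A) = (x + 4)^5, so the eigenvalues are -4 (algebraic multiplicity 5).

For λ = -4: rank(A + 4I) = 3, rank((A + 4I)^2) = 1, rank((A + 4I)^3) = 0. The eigenspace has dimension 5 - 3 = 2, so there are 2 Jordan blocks; the rank sequence gives block sizes [3, 2].

Assembling the blocks gives the Jordan form J above.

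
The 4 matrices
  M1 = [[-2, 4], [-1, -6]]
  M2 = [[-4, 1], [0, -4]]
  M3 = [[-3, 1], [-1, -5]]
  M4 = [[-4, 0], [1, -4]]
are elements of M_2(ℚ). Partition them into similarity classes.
Characteristic polynomials: χ_{M1} = (x + 4)^2, χ_{M2} = (x + 4)^2, χ_{M3} = (x + 4)^2, χ_{M4} = (x + 4)^2.

{M1, M2, M3, M4}: invariant factors (x + 4)^2.

Matrices are similar if and only if their invariant-factor lists agree; the partition into similarity classes is {M1, M2, M3, M4}.

1 class: {M1, M2, M3, M4}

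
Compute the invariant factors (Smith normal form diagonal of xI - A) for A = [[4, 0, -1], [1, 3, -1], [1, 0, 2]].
The Jordan structure of A has elementary divisors (x - 3)^2, (x - 3). Arranging the block sizes at each eigenvalue in decreasing order and taking row products gives the invariant factors.

Invariant factors (smallest first, each dividing the next): x - 3, (x - 3)^2.

Check: the last factor (x - 3)^2 is the minimal polynomial, and the product (x - 3)^3 is the characteristic polynomial.

x - 3, (x - 3)^2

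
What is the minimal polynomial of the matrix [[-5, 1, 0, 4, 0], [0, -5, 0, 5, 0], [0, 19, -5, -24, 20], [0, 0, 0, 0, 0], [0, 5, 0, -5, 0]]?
The characteristic polynomial factors as x^2(x + 5)^3. The minimal polynomial is ∏(x - λ)^{k_λ} where k_λ is the size of the largest Jordan block at λ.

For λ = -5: rank(A + 5I) = 3, and the largest Jordan block has size 2 (the smallest k with rank((A + 5I)^k) = rank((A + 5I)^(k+1))).
For λ = 0: rank(A) = 3, and the largest Jordan block has size 1 (the smallest k with rank(A^k) = rank(A^(k+1))).

So m_A(x) = x(x + 5)^2.

m_A(x) = x(x + 5)^2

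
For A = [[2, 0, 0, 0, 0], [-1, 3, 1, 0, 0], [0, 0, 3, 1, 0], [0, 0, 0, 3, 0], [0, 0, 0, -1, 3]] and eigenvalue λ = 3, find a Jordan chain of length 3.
We seek v_1 ∈ ker((A - 3I)^3) \ ker((A - 3I)^2), then set v_{i+1} = (A - 3I) v_i.

One such chain is v_1 = [[0, 0, 0, 1, 0]]^T, v_2 = [[0, 0, 1, 0, -1]]^T, v_3 = [[0, 1, 0, 0, 0]]^T. Check: (A - 3I) v_3 = [[0, 0, 0, 0, 0]]^T = 0.

v_1 = [[0, 0, 0, 1, 0]]^T, v_2 = [[0, 0, 1, 0, -1]]^T, v_3 = [[0, 1, 0, 0, 0]]^T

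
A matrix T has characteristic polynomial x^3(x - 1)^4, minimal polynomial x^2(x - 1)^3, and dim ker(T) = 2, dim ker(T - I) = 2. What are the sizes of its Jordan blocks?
λ = 0: algebraic multiplicity 3 (exponent in χ_T), largest block size 2 (exponent in m_T), 2 blocks (geometric multiplicity). These force block sizes [2, 1].
λ = 1: algebraic multiplicity 4 (exponent in χ_T), largest block size 3 (exponent in m_T), 2 blocks (geometric multiplicity). These force block sizes [3, 1].

Jordan blocks: (0, 2), (0, 1), (1, 3), (1, 1)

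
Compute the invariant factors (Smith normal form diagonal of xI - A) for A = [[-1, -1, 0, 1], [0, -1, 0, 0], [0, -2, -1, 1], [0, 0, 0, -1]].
The Jordan structure of A has elementary divisors (x + 1)^2, (x + 1)^2. Arranging the block sizes at each eigenvalue in decreasing order and taking row products gives the invariant factors.

Invariant factors (smallest first, each dividing the next): (x + 1)^2, (x + 1)^2.

Check: the last factor (x + 1)^2 is the minimal polynomial, and the product (x + 1)^4 is the characteristic polynomial.

(x + 1)^2, (x + 1)^2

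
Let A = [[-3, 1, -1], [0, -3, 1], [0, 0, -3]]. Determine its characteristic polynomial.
xI - A = [[x + 3, -1, 1], [0, x + 3, -1], [0, 0, x + 3]].

Expanding det(xI - A) along the first row:
det(xI - A) = + (x + 3)·det([[x + 3, -1], [0, x + 3]]) - (-1)·det([[0, -1], [0, x + 3]]) + (1)·det([[0, x + 3], [0, 0]]).

Evaluating gives χ_A(x) = x^3 + 9x^2 + 27x + 27 = (x + 3)^3.

χ_A(x) = (x + 3)^3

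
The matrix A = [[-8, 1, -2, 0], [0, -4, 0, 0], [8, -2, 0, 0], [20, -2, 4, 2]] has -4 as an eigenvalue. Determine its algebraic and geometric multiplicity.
The characteristic polynomial is (x - 2)(x + 4)^3, so the factor x + 4 appears with exponent 3: the algebraic multiplicity is 3.

rank(A + 4I) = 2, so the eigenspace has dimension 4 - 2 = 2: the geometric multiplicity is 2.

Since 2 < 3, A is not diagonalizable.

algebraic multiplicity 3, geometric multiplicity 2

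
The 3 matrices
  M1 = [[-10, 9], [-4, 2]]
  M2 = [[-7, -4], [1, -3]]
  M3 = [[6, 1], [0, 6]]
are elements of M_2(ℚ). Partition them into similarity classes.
3 classes: {M1}, {M2}, {M3}

Characteristic polynomials: χ_{M1} = (x + 4)^2, χ_{M2} = (x + 5)^2, χ_{M3} = (x - 6)^2.

{M1}: invariant factors (x + 4)^2.

{M2}: invariant factors (x + 5)^2.

{M3}: invariant factors (x - 6)^2.

Matrices are similar if and only if their invariant-factor lists agree; the partition into similarity classes is {M1}, {M2}, {M3}.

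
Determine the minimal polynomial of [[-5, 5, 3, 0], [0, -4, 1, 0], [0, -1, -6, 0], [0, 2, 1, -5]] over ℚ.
The characteristic polynomial factors as (x + 5)^4. The minimal polynomial is ∏(x - λ)^{k_λ} where k_λ is the size of the largest Jordan block at λ.

For λ = -5: rank(A + 5I) = 2, and the largest Jordan block has size 3 (the smallest k with rank((A + 5I)^k) = rank((A + 5I)^(k+1))).

So m_A(x) = (x + 5)^3.

m_A(x) = (x + 5)^3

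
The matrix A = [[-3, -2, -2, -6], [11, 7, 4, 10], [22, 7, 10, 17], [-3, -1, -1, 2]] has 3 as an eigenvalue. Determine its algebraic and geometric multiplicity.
The characteristic polynomial is (x - 5)^2(x - 3)^2, so the factor x - 3 appears with exponent 2: the algebraic multiplicity is 2.

rank(A - 3I) = 3, so the eigenspace has dimension 4 - 3 = 1: the geometric multiplicity is 1.

Since 1 < 2, A is not diagonalizable.

algebraic multiplicity 2, geometric multiplicity 1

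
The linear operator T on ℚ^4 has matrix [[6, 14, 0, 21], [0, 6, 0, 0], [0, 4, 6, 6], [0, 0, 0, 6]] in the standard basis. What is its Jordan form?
J = [[6, 1, 0, 0], [0, 6, 0, 0], [0, 0, 6, 0], [0, 0, 0, 6]]

The characteristic polynomial is det(xI - A) = (x - 6)^4, so the eigenvalues are 6 (algebraic multiplicity 4).

For λ = 6: rank(A - 6I) = 1, rank((A - 6I)^2) = 0. The eigenspace has dimension 4 - 1 = 3, so there are 3 Jordan blocks; the rank sequence gives block sizes [2, 1, 1].

Assembling the blocks gives the Jordan form J above.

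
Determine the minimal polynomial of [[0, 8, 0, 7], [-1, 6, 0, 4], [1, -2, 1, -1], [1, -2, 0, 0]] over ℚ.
m_A(x) = (x - 4)(x - 1)^2

The characteristic polynomial factors as (x - 4)(x - 1)^3. The minimal polynomial is ∏(x - λ)^{k_λ} where k_λ is the size of the largest Jordan block at λ.

For λ = 1: rank(A - I) = 2, and the largest Jordan block has size 2 (the smallest k with rank((A - I)^k) = rank((A - I)^(k+1))).
For λ = 4: rank(A - 4I) = 3, and the largest Jordan block has size 1 (the smallest k with rank((A - 4I)^k) = rank((A - 4I)^(k+1))).

So m_A(x) = (x - 4)(x - 1)^2.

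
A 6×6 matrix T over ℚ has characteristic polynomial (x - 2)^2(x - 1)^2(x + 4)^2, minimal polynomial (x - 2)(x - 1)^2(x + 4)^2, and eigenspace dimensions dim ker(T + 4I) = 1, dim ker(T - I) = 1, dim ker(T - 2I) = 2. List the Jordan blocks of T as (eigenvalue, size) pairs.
λ = -4: algebraic multiplicity 2 (exponent in χ_T), largest block size 2 (exponent in m_T), 1 block (geometric multiplicity). This forces block sizes [2].
λ = 1: algebraic multiplicity 2 (exponent in χ_T), largest block size 2 (exponent in m_T), 1 block (geometric multiplicity). This forces block sizes [2].
λ = 2: algebraic multiplicity 2 (exponent in χ_T), largest block size 1 (exponent in m_T), 2 blocks (geometric multiplicity). These force block sizes [1, 1].

Jordan blocks: (-4, 2), (1, 2), (2, 1), (2, 1)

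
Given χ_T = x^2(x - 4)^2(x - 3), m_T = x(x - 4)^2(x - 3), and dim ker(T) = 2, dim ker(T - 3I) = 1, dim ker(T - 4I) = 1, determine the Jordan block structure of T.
Jordan blocks: (0, 1), (0, 1), (3, 1), (4, 2)

λ = 0: algebraic multiplicity 2 (exponent in χ_T), largest block size 1 (exponent in m_T), 2 blocks (geometric multiplicity). These force block sizes [1, 1].
λ = 3: algebraic multiplicity 1 (exponent in χ_T), largest block size 1 (exponent in m_T), 1 block (geometric multiplicity). This forces block sizes [1].
λ = 4: algebraic multiplicity 2 (exponent in χ_T), largest block size 2 (exponent in m_T), 1 block (geometric multiplicity). This forces block sizes [2].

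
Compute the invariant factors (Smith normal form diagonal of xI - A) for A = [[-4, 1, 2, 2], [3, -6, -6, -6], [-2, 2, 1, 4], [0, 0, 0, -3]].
The Jordan structure of A has elementary divisors (x + 3)^2, (x + 3), (x + 3). Arranging the block sizes at each eigenvalue in decreasing order and taking row products gives the invariant factors.

Invariant factors (smallest first, each dividing the next): x + 3, x + 3, (x + 3)^2.

Check: the last factor (x + 3)^2 is the minimal polynomial, and the product (x + 3)^4 is the characteristic polynomial.

x + 3, x + 3, (x + 3)^2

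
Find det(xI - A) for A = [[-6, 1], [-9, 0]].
xI - A = [[x + 6, -1], [9, x]].

Expanding det(xI - A) along the first row:
det(xI - A) = + (x + 6)·det([[x]]) - (-1)·det([[9]]).

Evaluating gives χ_A(x) = x^2 + 6x + 9 = (x + 3)^2.

χ_A(x) = (x + 3)^2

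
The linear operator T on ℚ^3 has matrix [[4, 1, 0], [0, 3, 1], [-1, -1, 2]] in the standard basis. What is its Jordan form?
The characteristic polynomial is det(xI - A) = (x - 3)^3, so the eigenvalues are 3 (algebraic multiplicity 3).

For λ = 3: rank(A - 3I) = 2, rank((A - 3I)^2) = 1, rank((A - 3I)^3) = 0. The eigenspace has dimension 3 - 2 = 1, so there is 1 Jordan block; the rank sequence gives block sizes [3].

Assembling the blocks gives the Jordan form J above.

J = [[3, 1, 0], [0, 3, 1], [0, 0, 3]]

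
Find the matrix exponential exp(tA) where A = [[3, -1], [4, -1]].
A has Jordan form J = [[1, 1], [0, 1]] with A = PJP^{-1}, so e^{tA} = P e^{tJ} P^{-1}.

For a Jordan block J_k(λ), e^{tJ_k(λ)} = e^{λt} · (I + tN + t^2 N^2/2! + ... + t^{k-1} N^{k-1}/(k-1)!) where N is the nilpotent superdiagonal part.

Assembling the blocks and conjugating back gives the entries of e^{tA} as shown above.

e^{tA} = [[(2*t + 1)*e^{t}, -t*e^{t}], [4*t*e^{t}, (1 - 2*t)*e^{t}]]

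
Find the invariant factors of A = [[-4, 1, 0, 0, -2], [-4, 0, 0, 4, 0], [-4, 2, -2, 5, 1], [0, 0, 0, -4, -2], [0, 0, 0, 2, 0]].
The Jordan structure of A has elementary divisors (x + 2)^2, (x + 2)^2, (x + 2). Arranging the block sizes at each eigenvalue in decreasing order and taking row products gives the invariant factors.

Invariant factors (smallest first, each dividing the next): x + 2, (x + 2)^2, (x + 2)^2.

Check: the last factor (x + 2)^2 is the minimal polynomial, and the product (x + 2)^5 is the characteristic polynomial.

x + 2, (x + 2)^2, (x + 2)^2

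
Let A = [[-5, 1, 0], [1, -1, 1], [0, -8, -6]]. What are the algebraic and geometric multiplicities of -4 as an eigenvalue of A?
The characteristic polynomial is (x + 4)^3, so the factor x + 4 appears with exponent 3: the algebraic multiplicity is 3.

rank(A + 4I) = 2, so the eigenspace has dimension 3 - 2 = 1: the geometric multiplicity is 1.

Since 1 < 3, A is not diagonalizable.

algebraic multiplicity 3, geometric multiplicity 1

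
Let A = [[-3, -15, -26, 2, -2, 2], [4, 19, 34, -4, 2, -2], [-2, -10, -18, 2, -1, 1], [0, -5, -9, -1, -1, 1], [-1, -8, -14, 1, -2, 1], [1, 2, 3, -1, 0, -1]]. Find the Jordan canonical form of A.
The characteristic polynomial is det(xI - A) = (x + 1)^6, so the eigenvalues are -1 (algebraic multiplicity 6).

For λ = -1: rank(A + I) = 3, rank((A + I)^2) = 0. The eigenspace has dimension 6 - 3 = 3, so there are 3 Jordan blocks; the rank sequence gives block sizes [2, 2, 2].

Assembling the blocks gives the Jordan form J above.

J = [[-1, 1, 0, 0, 0, 0], [0, -1, 0, 0, 0, 0], [0, 0, -1, 1, 0, 0], [0, 0, 0, -1, 0, 0], [0, 0, 0, 0, -1, 1], [0, 0, 0, 0, 0, -1]]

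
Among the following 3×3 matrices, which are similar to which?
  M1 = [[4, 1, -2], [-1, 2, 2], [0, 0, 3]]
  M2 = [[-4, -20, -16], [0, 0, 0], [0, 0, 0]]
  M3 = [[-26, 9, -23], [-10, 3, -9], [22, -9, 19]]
Characteristic polynomials: χ_{M1} = (x - 3)^3, χ_{M2} = x^2(x + 4), χ_{M3} = x^2(x + 4).

{M1}: invariant factors x - 3, (x - 3)^2.

{M2}: invariant factors x, x(x + 4).

{M3}: invariant factors x^2(x + 4).

Matrices are similar if and only if their invariant-factor lists agree; the partition into similarity classes is {M1}, {M2}, {M3}.

3 classes: {M1}, {M2}, {M3}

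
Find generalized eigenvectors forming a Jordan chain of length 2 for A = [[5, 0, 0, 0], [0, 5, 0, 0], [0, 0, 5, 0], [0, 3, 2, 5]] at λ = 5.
We seek v_1 ∈ ker((A - 5I)^2) \ ker(A - 5I), then set v_{i+1} = (A - 5I) v_i.

One such chain is v_1 = [[-3, 3, -4, 5]]^T, v_2 = [[0, 0, 0, 1]]^T. Check: (A - 5I) v_2 = [[0, 0, 0, 0]]^T = 0.

v_1 = [[-3, 3, -4, 5]]^T, v_2 = [[0, 0, 0, 1]]^T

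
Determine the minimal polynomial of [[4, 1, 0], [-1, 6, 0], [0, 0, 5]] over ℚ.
The characteristic polynomial factors as (x - 5)^3. The minimal polynomial is ∏(x - λ)^{k_λ} where k_λ is the size of the largest Jordan block at λ.

For λ = 5: rank(A - 5I) = 1, and the largest Jordan block has size 2 (the smallest k with rank((A - 5I)^k) = rank((A - 5I)^(k+1))).

So m_A(x) = (x - 5)^2.

m_A(x) = (x - 5)^2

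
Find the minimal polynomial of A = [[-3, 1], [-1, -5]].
m_A(x) = (x + 4)^2

The characteristic polynomial factors as (x + 4)^2. The minimal polynomial is ∏(x - λ)^{k_λ} where k_λ is the size of the largest Jordan block at λ.

For λ = -4: rank(A + 4I) = 1, and the largest Jordan block has size 2 (the smallest k with rank((A + 4I)^k) = rank((A + 4I)^(k+1))).

So m_A(x) = (x + 4)^2.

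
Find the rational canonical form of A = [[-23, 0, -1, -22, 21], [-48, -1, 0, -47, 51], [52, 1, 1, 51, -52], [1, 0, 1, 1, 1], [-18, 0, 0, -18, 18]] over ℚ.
The invariant factors of A (the non-unit diagonal entries of the Smith normal form of xI - A over ℚ[x]) are (x + 2)(x^2 + x - 3)^2, each dividing the next. The characteristic polynomial is their product, (x + 2)(x^2 + x - 3)^2.

The rational canonical form is the block-diagonal matrix of companion matrices C(f_i):
R = [[0, 0, 0, 0, -18], [1, 0, 0, 0, 3], [0, 1, 0, 0, 16], [0, 0, 1, 0, 1], [0, 0, 0, 1, -4]].

Note the characteristic polynomial does not split into linear factors over ℚ, so A has no Jordan form over ℚ; the rational canonical form exists over any field.

R = [[0, 0, 0, 0, -18], [1, 0, 0, 0, 3], [0, 1, 0, 0, 16], [0, 0, 1, 0, 1], [0, 0, 0, 1, -4]]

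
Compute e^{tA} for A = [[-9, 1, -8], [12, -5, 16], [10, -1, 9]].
A has Jordan form J = [[-3, 1, 0], [0, -3, 0], [0, 0, 1]] with A = PJP^{-1}, so e^{tA} = P e^{tJ} P^{-1}.

For a Jordan block J_k(λ), e^{tJ_k(λ)} = e^{λt} · (I + tN + t^2 N^2/2! + ... + t^{k-1} N^{k-1}/(k-1)!) where N is the nilpotent superdiagonal part.

Assembling the blocks and conjugating back gives the entries of e^{tA} as shown above.

e^{tA} = [[(2*t - 2*e^{4*t} + 3)*e^{-3*t}, t*e^{-3*t}, -2*e^{t} + 2*e^{-3*t}], [4*(-t + e^{4*t} - 1)*e^{-3*t}, (1 - 2*t)*e^{-3*t}, 4*e^{t} - 4*e^{-3*t}], [(-2*t + 3*e^{4*t} - 3)*e^{-3*t}, -t*e^{-3*t}, 3*e^{t} - 2*e^{-3*t}]]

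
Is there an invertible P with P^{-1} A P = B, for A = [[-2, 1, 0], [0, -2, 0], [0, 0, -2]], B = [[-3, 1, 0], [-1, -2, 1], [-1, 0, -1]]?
No.

Both have characteristic polynomial (x + 2)^3, but the minimal polynomial of A is (x + 2)^2 while the minimal polynomial of B is (x + 2)^3. The minimal polynomial is a similarity invariant, so A and B are not similar.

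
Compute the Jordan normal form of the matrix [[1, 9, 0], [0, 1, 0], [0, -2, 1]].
The characteristic polynomial is det(xI - A) = (x - 1)^3, so the eigenvalues are 1 (algebraic multiplicity 3).

For λ = 1: rank(A - I) = 1, rank((A - I)^2) = 0. The eigenspace has dimension 3 - 1 = 2, so there are 2 Jordan blocks; the rank sequence gives block sizes [2, 1].

Assembling the blocks gives the Jordan form J above.

J = [[1, 1, 0], [0, 1, 0], [0, 0, 1]]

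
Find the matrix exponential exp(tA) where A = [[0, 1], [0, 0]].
e^{tA} = [[1, t], [0, 1]]

A has Jordan form J = [[0, 1], [0, 0]] with A = PJP^{-1}, so e^{tA} = P e^{tJ} P^{-1}.

For a Jordan block J_k(λ), e^{tJ_k(λ)} = e^{λt} · (I + tN + t^2 N^2/2! + ... + t^{k-1} N^{k-1}/(k-1)!) where N is the nilpotent superdiagonal part.

Assembling the blocks and conjugating back gives the entries of e^{tA} as shown above.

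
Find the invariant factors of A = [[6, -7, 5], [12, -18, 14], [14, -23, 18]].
(x - 2)^3

The Jordan structure of A has elementary divisors (x - 2)^3. Arranging the block sizes at each eigenvalue in decreasing order and taking row products gives the invariant factors.

Invariant factors (smallest first, each dividing the next): (x - 2)^3.

Check: the last factor (x - 2)^3 is the minimal polynomial, and the product (x - 2)^3 is the characteristic polynomial.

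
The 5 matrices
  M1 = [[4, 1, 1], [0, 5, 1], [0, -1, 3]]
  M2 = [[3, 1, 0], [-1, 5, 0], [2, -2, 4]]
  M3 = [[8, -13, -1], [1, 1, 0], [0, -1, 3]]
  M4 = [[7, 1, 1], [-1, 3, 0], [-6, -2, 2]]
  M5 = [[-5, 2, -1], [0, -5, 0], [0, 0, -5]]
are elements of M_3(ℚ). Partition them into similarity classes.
3 classes: {M1, M2}, {M3, M4}, {M5}

Characteristic polynomials: χ_{M1} = (x - 4)^3, χ_{M2} = (x - 4)^3, χ_{M3} = (x - 4)^3, χ_{M4} = (x - 4)^3, χ_{M5} = (x + 5)^3.

{M1, M2}: invariant factors x - 4, (x - 4)^2.

{M3, M4}: invariant factors (x - 4)^3.

{M5}: invariant factors x + 5, (x + 5)^2.

Matrices are similar if and only if their invariant-factor lists agree; the partition into similarity classes is {M1, M2}, {M3, M4}, {M5}.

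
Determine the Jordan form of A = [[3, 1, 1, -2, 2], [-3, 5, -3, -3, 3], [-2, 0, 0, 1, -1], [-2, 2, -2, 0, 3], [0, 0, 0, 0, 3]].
The characteristic polynomial is det(xI - A) = (x - 3)(x - 2)^4, so the eigenvalues are 2 (algebraic multiplicity 4), 3 (algebraic multiplicity 1).

For λ = 2: rank(A - 2I) = 3, rank((A - 2I)^2) = 1. The eigenspace has dimension 5 - 3 = 2, so there are 2 Jordan blocks; the rank sequence gives block sizes [2, 2].

For λ = 3: algebraic multiplicity 1 gives one 1×1 block.

Assembling the blocks gives the Jordan form J above.

J = [[2, 1, 0, 0, 0], [0, 2, 0, 0, 0], [0, 0, 2, 1, 0], [0, 0, 0, 2, 0], [0, 0, 0, 0, 3]]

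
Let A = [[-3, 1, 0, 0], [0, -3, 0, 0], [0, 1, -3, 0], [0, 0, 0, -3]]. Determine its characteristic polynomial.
χ_A(x) = (x + 3)^4

xI - A = [[x + 3, -1, 0, 0], [0, x + 3, 0, 0], [0, -1, x + 3, 0], [0, 0, 0, x + 3]].

Expanding det(xI - A) along the first row:
det(xI - A) = + (x + 3)·det([[x + 3, 0, 0], [-1, x + 3, 0], [0, 0, x + 3]]) - (-1)·det([[0, 0, 0], [0, x + 3, 0], [0, 0, x + 3]]) + (0)·det([[0, x + 3, 0], [0, -1, 0], [0, 0, x + 3]]) - (0)·det([[0, x + 3, 0], [0, -1, x + 3], [0, 0, 0]]).

Evaluating gives χ_A(x) = x^4 + 12x^3 + 54x^2 + 108x + 81 = (x + 3)^4.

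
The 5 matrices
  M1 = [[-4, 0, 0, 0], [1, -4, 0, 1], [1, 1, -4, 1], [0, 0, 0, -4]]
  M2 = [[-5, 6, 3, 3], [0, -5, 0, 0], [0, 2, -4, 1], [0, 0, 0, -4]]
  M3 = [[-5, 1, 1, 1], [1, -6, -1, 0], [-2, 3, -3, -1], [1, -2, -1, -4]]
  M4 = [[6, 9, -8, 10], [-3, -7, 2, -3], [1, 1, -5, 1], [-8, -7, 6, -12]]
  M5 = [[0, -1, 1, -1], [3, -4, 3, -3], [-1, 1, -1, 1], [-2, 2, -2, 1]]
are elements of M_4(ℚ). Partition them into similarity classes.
Characteristic polynomials: χ_{M1} = (x + 4)^4, χ_{M2} = (x + 4)^2(x + 5)^2, χ_{M3} = (x + 4)^2(x + 5)^2, χ_{M4} = (x + 4)^2(x + 5)^2, χ_{M5} = (x + 1)^4.

{M1}: invariant factors x + 4, (x + 4)^3.

{M2}: invariant factors x + 5, (x + 4)^2(x + 5).

{M3, M4}: invariant factors (x + 4)^2(x + 5)^2.

{M5}: invariant factors x + 1, (x + 1)^3.

Matrices are similar if and only if their invariant-factor lists agree; the partition into similarity classes is {M1}, {M2}, {M3, M4}, {M5}.

4 classes: {M1}, {M2}, {M3, M4}, {M5}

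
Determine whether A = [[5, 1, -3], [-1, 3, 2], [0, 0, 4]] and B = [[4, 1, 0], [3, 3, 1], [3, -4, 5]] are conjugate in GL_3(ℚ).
Two matrices over a field are similar if and only if they have the same invariant factors.

Both A and B have characteristic polynomial (x - 4)^3 and minimal polynomial (x - 4)^3. Computing further, both have invariant factors (x - 4)^3. Hence A and B are similar.

Yes.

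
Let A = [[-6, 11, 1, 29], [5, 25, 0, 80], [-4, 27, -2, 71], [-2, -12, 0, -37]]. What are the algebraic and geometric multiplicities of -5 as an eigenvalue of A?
The characteristic polynomial is (x + 5)^4, so the factor x + 5 appears with exponent 4: the algebraic multiplicity is 4.

rank(A + 5I) = 2, so the eigenspace has dimension 4 - 2 = 2: the geometric multiplicity is 2.

Since 2 < 4, A is not diagonalizable.

algebraic multiplicity 4, geometric multiplicity 2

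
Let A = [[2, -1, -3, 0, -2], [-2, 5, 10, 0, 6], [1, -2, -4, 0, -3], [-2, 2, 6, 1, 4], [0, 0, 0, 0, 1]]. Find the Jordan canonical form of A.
J = [[1, 1, 0, 0, 0], [0, 1, 1, 0, 0], [0, 0, 1, 0, 0], [0, 0, 0, 1, 0], [0, 0, 0, 0, 1]]

The characteristic polynomial is det(xI - A) = (x - 1)^5, so the eigenvalues are 1 (algebraic multiplicity 5).

For λ = 1: rank(A - I) = 2, rank((A - I)^2) = 1, rank((A - I)^3) = 0. The eigenspace has dimension 5 - 2 = 3, so there are 3 Jordan blocks; the rank sequence gives block sizes [3, 1, 1].

Assembling the blocks gives the Jordan form J above.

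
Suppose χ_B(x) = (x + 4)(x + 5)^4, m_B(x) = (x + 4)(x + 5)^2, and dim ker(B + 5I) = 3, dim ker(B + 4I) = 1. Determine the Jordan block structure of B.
λ = -5: algebraic multiplicity 4 (exponent in χ_B), largest block size 2 (exponent in m_B), 3 blocks (geometric multiplicity). These force block sizes [2, 1, 1].
λ = -4: algebraic multiplicity 1 (exponent in χ_B), largest block size 1 (exponent in m_B), 1 block (geometric multiplicity). This forces block sizes [1].

Jordan blocks: (-5, 2), (-5, 1), (-5, 1), (-4, 1)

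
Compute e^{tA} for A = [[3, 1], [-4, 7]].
e^{tA} = [[(1 - 2*t)*e^{5*t}, t*e^{5*t}], [-4*t*e^{5*t}, (2*t + 1)*e^{5*t}]]

A has Jordan form J = [[5, 1], [0, 5]] with A = PJP^{-1}, so e^{tA} = P e^{tJ} P^{-1}.

For a Jordan block J_k(λ), e^{tJ_k(λ)} = e^{λt} · (I + tN + t^2 N^2/2! + ... + t^{k-1} N^{k-1}/(k-1)!) where N is the nilpotent superdiagonal part.

Assembling the blocks and conjugating back gives the entries of e^{tA} as shown above.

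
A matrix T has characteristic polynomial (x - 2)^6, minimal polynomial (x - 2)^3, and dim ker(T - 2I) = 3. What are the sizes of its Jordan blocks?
Jordan blocks: (2, 3), (2, 2), (2, 1)

λ = 2: algebraic multiplicity 6 (exponent in χ_T), largest block size 3 (exponent in m_T), 3 blocks (geometric multiplicity). These force block sizes [3, 2, 1].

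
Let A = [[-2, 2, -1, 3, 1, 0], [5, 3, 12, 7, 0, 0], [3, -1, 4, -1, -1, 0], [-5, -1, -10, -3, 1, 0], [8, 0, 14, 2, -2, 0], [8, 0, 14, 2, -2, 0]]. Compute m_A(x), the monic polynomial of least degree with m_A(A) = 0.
m_A(x) = x^3

The characteristic polynomial factors as x^6. The minimal polynomial is ∏(x - λ)^{k_λ} where k_λ is the size of the largest Jordan block at λ.

For λ = 0: rank(A) = 3, and the largest Jordan block has size 3 (the smallest k with rank(A^k) = rank(A^(k+1))).

So m_A(x) = x^3.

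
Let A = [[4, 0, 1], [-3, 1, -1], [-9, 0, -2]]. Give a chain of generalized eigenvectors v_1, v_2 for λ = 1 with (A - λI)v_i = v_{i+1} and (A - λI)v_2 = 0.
v_1 = [[0, 3, 1]]^T, v_2 = [[1, -1, -3]]^T

We seek v_1 ∈ ker((A - I)^2) \ ker(A - I), then set v_{i+1} = (A - I) v_i.

One such chain is v_1 = [[0, 3, 1]]^T, v_2 = [[1, -1, -3]]^T. Check: (A - I) v_2 = [[0, 0, 0]]^T = 0.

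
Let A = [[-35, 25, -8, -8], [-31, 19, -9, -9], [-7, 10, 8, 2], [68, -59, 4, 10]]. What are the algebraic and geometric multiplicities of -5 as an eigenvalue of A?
algebraic multiplicity 2, geometric multiplicity 1

The characteristic polynomial is (x - 6)^2(x + 5)^2, so the factor x + 5 appears with exponent 2: the algebraic multiplicity is 2.

rank(A + 5I) = 3, so the eigenspace has dimension 4 - 3 = 1: the geometric multiplicity is 1.

Since 1 < 2, A is not diagonalizable.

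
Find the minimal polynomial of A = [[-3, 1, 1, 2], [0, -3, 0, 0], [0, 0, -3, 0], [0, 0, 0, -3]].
m_A(x) = (x + 3)^2

The characteristic polynomial factors as (x + 3)^4. The minimal polynomial is ∏(x - λ)^{k_λ} where k_λ is the size of the largest Jordan block at λ.

For λ = -3: rank(A + 3I) = 1, and the largest Jordan block has size 2 (the smallest k with rank((A + 3I)^k) = rank((A + 3I)^(k+1))).

So m_A(x) = (x + 3)^2.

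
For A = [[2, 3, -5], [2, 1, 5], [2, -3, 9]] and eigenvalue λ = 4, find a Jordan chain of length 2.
We seek v_1 ∈ ker((A - 4I)^2) \ ker(A - 4I), then set v_{i+1} = (A - 4I) v_i.

One such chain is v_1 = [[2, 1, 0]]^T, v_2 = [[-1, 1, 1]]^T. Check: (A - 4I) v_2 = [[0, 0, 0]]^T = 0.

v_1 = [[2, 1, 0]]^T, v_2 = [[-1, 1, 1]]^T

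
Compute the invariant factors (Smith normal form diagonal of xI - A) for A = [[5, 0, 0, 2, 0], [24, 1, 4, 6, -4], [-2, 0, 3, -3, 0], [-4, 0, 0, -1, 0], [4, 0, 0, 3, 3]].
The Jordan structure of A has elementary divisors (x - 1), (x - 1), (x - 3)^2, (x - 3). Arranging the block sizes at each eigenvalue in decreasing order and taking row products gives the invariant factors.

Invariant factors (smallest first, each dividing the next): (x - 3)(x - 1), (x - 3)^2(x - 1).

Check: the last factor (x - 3)^2(x - 1) is the minimal polynomial, and the product (x - 3)^3(x - 1)^2 is the characteristic polynomial.

(x - 3)(x - 1), (x - 3)^2(x - 1)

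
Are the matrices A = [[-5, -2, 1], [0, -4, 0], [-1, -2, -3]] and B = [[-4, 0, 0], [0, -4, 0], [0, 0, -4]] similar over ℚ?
Both have characteristic polynomial (x + 4)^3, but the minimal polynomial of A is (x + 4)^2 while the minimal polynomial of B is x + 4. The minimal polynomial is a similarity invariant, so A and B are not similar.

No.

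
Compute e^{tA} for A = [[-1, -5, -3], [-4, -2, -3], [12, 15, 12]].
A has Jordan form J = [[3, 1, 0], [0, 3, 0], [0, 0, 3]] with A = PJP^{-1}, so e^{tA} = P e^{tJ} P^{-1}.

For a Jordan block J_k(λ), e^{tJ_k(λ)} = e^{λt} · (I + tN + t^2 N^2/2! + ... + t^{k-1} N^{k-1}/(k-1)!) where N is the nilpotent superdiagonal part.

Assembling the blocks and conjugating back gives the entries of e^{tA} as shown above.

e^{tA} = [[(1 - 4*t)*e^{3*t}, -5*t*e^{3*t}, -3*t*e^{3*t}], [-4*t*e^{3*t}, (1 - 5*t)*e^{3*t}, -3*t*e^{3*t}], [12*t*e^{3*t}, 15*t*e^{3*t}, (9*t + 1)*e^{3*t}]]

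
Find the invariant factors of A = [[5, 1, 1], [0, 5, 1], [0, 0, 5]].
(x - 5)^3

The Jordan structure of A has elementary divisors (x - 5)^3. Arranging the block sizes at each eigenvalue in decreasing order and taking row products gives the invariant factors.

Invariant factors (smallest first, each dividing the next): (x - 5)^3.

Check: the last factor (x - 5)^3 is the minimal polynomial, and the product (x - 5)^3 is the characteristic polynomial.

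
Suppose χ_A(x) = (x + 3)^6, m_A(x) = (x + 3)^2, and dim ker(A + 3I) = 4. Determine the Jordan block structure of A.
λ = -3: algebraic multiplicity 6 (exponent in χ_A), largest block size 2 (exponent in m_A), 4 blocks (geometric multiplicity). These force block sizes [2, 2, 1, 1].

Jordan blocks: (-3, 2), (-3, 2), (-3, 1), (-3, 1)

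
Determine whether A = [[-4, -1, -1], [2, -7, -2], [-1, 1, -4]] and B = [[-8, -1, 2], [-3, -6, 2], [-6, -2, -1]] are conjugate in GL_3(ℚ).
Two matrices over a field are similar if and only if they have the same invariant factors.

Both A and B have characteristic polynomial (x + 5)^3 and minimal polynomial (x + 5)^2. Computing further, both have invariant factors x + 5, (x + 5)^2. Hence A and B are similar.

Yes.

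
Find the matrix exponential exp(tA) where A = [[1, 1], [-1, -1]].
A has Jordan form J = [[0, 1], [0, 0]] with A = PJP^{-1}, so e^{tA} = P e^{tJ} P^{-1}.

For a Jordan block J_k(λ), e^{tJ_k(λ)} = e^{λt} · (I + tN + t^2 N^2/2! + ... + t^{k-1} N^{k-1}/(k-1)!) where N is the nilpotent superdiagonal part.

Assembling the blocks and conjugating back gives the entries of e^{tA} as shown above.

e^{tA} = [[t + 1, t], [-t, 1 - t]]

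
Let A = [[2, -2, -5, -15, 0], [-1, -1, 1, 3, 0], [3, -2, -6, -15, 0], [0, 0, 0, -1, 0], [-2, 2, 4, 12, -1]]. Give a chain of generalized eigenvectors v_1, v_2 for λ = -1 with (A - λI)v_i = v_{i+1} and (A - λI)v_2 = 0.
v_1 = [[1, -3, -4, 2, 0]]^T, v_2 = [[-1, 1, -1, 0, 0]]^T

We seek v_1 ∈ ker((A + I)^2) \ ker(A + I), then set v_{i+1} = (A + I) v_i.

One such chain is v_1 = [[1, -3, -4, 2, 0]]^T, v_2 = [[-1, 1, -1, 0, 0]]^T. Check: (A + I) v_2 = [[0, 0, 0, 0, 0]]^T = 0.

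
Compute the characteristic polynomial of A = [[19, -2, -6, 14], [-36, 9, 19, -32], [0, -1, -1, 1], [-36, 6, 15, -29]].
χ_A(x) = (x - 1)^3(x + 5)

xI - A = [[x - 19, 2, 6, -14], [36, x - 9, -19, 32], [0, 1, x + 1, -1], [36, -6, -15, x + 29]].

Expanding det(xI - A) along the first row:
det(xI - A) = + (x - 19)·det([[x - 9, -19, 32], [1, x + 1, -1], [-6, -15, x + 29]]) - (2)·det([[36, -19, 32], [0, x + 1, -1], [36, -15, x + 29]]) + (6)·det([[36, x - 9, 32], [0, 1, -1], [36, -6, x + 29]]) - (-14)·det([[36, x - 9, -19], [0, 1, x + 1], [36, -6, -15]]).

Evaluating gives χ_A(x) = x^4 + 2x^3 - 12x^2 + 14x - 5 = (x - 1)^3(x + 5).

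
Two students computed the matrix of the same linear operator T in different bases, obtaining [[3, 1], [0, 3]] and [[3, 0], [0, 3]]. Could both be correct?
No.

Both have characteristic polynomial (x - 3)^2, but the minimal polynomial of A is (x - 3)^2 while the minimal polynomial of B is x - 3. The minimal polynomial is a similarity invariant, so A and B are not similar.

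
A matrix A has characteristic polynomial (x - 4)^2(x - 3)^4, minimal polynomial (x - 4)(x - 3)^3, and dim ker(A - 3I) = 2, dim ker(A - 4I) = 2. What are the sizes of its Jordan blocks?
λ = 3: algebraic multiplicity 4 (exponent in χ_A), largest block size 3 (exponent in m_A), 2 blocks (geometric multiplicity). These force block sizes [3, 1].
λ = 4: algebraic multiplicity 2 (exponent in χ_A), largest block size 1 (exponent in m_A), 2 blocks (geometric multiplicity). These force block sizes [1, 1].

Jordan blocks: (3, 3), (3, 1), (4, 1), (4, 1)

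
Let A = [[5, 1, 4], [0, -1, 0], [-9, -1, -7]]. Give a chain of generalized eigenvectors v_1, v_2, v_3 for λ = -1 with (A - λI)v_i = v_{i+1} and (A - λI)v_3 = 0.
v_1 = [[-1, 1, 1]]^T, v_2 = [[-1, 0, 2]]^T, v_3 = [[2, 0, -3]]^T

We seek v_1 ∈ ker((A + I)^3) \ ker((A + I)^2), then set v_{i+1} = (A + I) v_i.

One such chain is v_1 = [[-1, 1, 1]]^T, v_2 = [[-1, 0, 2]]^T, v_3 = [[2, 0, -3]]^T. Check: (A + I) v_3 = [[0, 0, 0]]^T = 0.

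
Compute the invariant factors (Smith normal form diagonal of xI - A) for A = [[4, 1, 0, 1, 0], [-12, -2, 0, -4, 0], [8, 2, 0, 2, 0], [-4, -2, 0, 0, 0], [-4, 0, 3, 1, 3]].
x, x^2(x - 3)(x - 2)

The Jordan structure of A has elementary divisors x^2, x, (x - 2), (x - 3). Arranging the block sizes at each eigenvalue in decreasing order and taking row products gives the invariant factors.

Invariant factors (smallest first, each dividing the next): x, x^2(x - 3)(x - 2).

Check: the last factor x^2(x - 3)(x - 2) is the minimal polynomial, and the product x^3(x - 3)(x - 2) is the characteristic polynomial.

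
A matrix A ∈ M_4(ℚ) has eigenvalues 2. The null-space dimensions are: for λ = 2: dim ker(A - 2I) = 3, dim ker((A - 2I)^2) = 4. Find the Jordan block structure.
λ = 2: successive nullity increments [3, 1] count blocks of size ≥ k; block sizes are [2, 1, 1].

Jordan blocks: (2, 2), (2, 1), (2, 1)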